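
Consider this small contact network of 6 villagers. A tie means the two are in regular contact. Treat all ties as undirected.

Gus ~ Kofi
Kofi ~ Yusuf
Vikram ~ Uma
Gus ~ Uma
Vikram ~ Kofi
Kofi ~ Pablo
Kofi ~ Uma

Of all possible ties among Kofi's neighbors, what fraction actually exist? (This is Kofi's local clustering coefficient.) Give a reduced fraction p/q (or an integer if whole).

Kofi's neighbors: Gus, Pablo, Uma, Vikram, and Yusuf (k = 5).
Possible neighbor pairs: C(5,2) = 10. Edges among them: Gus–Uma, Uma–Vikram → e = 2.
Clustering(Kofi) = 2/10 = 1/5.

1/5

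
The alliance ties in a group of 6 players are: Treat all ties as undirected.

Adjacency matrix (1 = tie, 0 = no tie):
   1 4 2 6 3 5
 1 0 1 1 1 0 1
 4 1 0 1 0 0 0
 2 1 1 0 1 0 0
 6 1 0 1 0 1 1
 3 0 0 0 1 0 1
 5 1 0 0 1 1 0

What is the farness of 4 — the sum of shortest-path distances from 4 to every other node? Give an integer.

Distances from 4: 1:1, 2:1, 3:3, 5:2, 6:2.
Sum = 1 + 1 + 3 + 2 + 2 = 9.

9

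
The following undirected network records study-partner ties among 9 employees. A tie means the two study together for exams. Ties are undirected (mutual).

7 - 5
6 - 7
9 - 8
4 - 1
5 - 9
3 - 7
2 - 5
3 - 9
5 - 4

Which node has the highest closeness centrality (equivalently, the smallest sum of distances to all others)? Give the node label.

Farness (sum of distances to all others) for each node — 1:24, 2:19, 3:18, 4:17, 5:12, 6:22, 7:15, 8:22, 9:15.
The smallest farness is 12, for 5, so 5 has the highest closeness.

5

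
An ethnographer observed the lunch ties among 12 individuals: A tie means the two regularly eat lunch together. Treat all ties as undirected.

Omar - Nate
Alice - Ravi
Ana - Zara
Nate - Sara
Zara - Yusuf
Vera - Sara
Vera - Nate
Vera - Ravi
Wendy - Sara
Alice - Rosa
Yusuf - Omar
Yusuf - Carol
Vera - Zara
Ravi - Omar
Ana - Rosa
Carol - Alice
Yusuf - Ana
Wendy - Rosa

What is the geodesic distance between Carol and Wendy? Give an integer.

3

One shortest route is Carol – Alice – Rosa – Wendy, which uses 3 edges, and at distance 2 from Carol we only reach {Ana, Omar, Ravi, Rosa, Zara}, which does not include Wendy. So d(Carol,Wendy) = 3.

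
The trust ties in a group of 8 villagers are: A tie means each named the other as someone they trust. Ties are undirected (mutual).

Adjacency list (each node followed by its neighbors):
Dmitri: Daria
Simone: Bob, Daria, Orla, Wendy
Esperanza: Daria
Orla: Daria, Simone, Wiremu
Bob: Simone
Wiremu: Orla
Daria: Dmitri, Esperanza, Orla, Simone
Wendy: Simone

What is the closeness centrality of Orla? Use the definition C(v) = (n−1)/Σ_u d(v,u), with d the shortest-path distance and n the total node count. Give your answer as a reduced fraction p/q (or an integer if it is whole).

Distances from Orla: Bob:2, Daria:1, Dmitri:2, Esperanza:2, Simone:1, Wendy:2, Wiremu:1. Sum = 11.
n = 8, so closeness = 7/11.

7/11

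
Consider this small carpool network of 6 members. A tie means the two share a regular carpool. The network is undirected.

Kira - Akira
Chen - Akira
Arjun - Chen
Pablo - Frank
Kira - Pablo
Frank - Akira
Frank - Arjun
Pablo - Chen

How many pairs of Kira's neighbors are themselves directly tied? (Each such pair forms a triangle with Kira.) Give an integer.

Kira's neighbors are Akira and Pablo, but none of them are tied to each other, so no triangle contains Kira.

0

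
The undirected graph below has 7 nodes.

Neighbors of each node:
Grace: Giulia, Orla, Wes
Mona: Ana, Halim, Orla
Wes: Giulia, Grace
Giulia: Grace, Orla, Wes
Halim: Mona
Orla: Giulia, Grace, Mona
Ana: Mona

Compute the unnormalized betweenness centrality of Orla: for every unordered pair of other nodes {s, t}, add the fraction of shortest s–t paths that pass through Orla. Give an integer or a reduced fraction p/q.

Pairs whose geodesics pass through Orla — Grace–Ana: 1; Grace–Mona: 1; Grace–Halim: 1; Giulia–Ana: 1; Giulia–Mona: 1; Giulia–Halim: 1; Wes–Ana: 2/2; Wes–Mona: 2/2; Wes–Halim: 2/2.
All other pairs contribute 0.
Summing the contributions gives betweenness(Orla) = 9.

9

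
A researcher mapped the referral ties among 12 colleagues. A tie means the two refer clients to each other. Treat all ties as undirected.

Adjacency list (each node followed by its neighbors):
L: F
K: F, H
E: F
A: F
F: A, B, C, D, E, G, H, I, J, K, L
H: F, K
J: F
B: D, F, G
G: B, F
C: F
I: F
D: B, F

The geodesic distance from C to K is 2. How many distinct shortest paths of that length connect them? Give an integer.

1

The shortest distance is 2, and the only length-2 path is C–F–K. So there is exactly 1 shortest path.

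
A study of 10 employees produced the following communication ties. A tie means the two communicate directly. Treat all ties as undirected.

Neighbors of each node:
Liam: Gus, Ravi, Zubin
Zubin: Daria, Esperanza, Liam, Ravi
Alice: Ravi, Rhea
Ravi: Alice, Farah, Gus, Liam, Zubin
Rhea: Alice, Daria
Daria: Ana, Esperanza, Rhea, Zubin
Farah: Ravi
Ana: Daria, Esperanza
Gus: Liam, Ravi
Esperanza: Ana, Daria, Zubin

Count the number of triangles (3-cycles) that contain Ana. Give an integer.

Ana's neighbors: Daria and Esperanza.
Neighbor pairs that are themselves tied: Ana–Daria–Esperanza. Each forms one triangle with Ana, for 1 in total.

1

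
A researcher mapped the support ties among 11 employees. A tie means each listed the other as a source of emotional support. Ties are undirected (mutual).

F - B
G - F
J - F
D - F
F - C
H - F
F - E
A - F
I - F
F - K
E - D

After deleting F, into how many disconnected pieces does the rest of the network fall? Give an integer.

9

Without F, the remaining ties split the others into: {I}; {B}; {D, E}; {K}; {H}; {A}; {G}; {C}; {J}.
That's 9 separate components.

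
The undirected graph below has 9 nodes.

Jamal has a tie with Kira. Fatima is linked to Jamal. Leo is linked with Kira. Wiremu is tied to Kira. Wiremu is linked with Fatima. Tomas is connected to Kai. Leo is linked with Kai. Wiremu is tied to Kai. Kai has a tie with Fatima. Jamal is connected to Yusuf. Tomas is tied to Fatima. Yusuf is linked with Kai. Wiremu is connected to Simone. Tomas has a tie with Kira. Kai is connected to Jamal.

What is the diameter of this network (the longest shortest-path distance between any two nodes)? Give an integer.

Eccentricity of each node (its greatest distance to any other): Fatima:2, Jamal:3, Kai:2, Kira:2, Leo:3, Simone:3, Tomas:3, Wiremu:2, Yusuf:3.
The maximum eccentricity is 3, realized for instance by the pair Tomas–Simone via Tomas – Kira – Wiremu – Simone. So the diameter is 3.

3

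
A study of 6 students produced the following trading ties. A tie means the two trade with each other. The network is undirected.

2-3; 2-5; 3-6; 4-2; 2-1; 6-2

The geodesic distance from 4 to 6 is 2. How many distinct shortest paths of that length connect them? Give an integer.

1

The shortest distance is 2, and the only length-2 path is 4–2–6. So there is exactly 1 shortest path.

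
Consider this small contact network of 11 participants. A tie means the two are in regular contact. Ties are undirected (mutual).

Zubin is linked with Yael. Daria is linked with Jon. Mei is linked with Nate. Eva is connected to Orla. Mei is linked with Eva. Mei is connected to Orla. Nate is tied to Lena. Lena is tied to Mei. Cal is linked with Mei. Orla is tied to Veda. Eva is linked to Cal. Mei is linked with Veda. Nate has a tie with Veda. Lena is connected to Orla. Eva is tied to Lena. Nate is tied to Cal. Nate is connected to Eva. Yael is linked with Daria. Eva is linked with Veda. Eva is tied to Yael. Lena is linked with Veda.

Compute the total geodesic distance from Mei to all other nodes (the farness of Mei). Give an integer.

18

Distances from Mei: Cal:1, Daria:3, Eva:1, Jon:4, Lena:1, Nate:1, Orla:1, Veda:1, Yael:2, Zubin:3.
Sum = 1 + 3 + 1 + 4 + 1 + 1 + 1 + 1 + 2 + 3 = 18.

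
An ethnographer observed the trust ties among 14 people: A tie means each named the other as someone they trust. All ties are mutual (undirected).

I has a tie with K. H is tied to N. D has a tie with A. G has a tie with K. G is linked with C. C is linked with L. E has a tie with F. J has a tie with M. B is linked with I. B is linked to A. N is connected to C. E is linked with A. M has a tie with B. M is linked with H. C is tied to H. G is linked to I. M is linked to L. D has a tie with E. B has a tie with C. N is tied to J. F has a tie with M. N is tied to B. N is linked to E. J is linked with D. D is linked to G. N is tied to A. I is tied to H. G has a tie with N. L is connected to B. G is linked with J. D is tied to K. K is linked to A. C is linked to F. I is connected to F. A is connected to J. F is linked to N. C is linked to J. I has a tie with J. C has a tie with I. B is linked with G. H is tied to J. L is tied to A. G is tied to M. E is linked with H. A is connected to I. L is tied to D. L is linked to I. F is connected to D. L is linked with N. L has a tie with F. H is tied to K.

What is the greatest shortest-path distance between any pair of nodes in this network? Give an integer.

2

Eccentricity of each node (its greatest distance to any other): A:2, B:2, C:2, D:2, E:2, F:2, G:2, H:2, I:2, J:2, K:2, L:2, M:2, N:2.
The maximum eccentricity is 2, realized for instance by the pair H–L via H – M – L. So the diameter is 2.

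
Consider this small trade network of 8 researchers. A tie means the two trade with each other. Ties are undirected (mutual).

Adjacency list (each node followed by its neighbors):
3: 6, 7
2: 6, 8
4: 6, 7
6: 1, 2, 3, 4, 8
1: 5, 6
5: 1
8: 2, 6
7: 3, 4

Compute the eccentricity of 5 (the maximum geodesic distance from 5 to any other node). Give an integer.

Distances from 5: 1:1, 2:3, 3:3, 4:3, 6:2, 7:4, 8:3.
The largest is 4 (to 7), so the eccentricity of 5 is 4.

4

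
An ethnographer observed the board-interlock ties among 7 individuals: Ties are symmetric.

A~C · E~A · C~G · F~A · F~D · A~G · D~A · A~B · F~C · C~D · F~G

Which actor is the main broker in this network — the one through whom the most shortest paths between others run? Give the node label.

Unnormalized betweenness of each node: A:28/3, B:0, C:1/3, D:0, E:0, F:1/3, G:0.
A has the largest value, 28/3, making it the main broker — the node through which the most shortest paths run.

A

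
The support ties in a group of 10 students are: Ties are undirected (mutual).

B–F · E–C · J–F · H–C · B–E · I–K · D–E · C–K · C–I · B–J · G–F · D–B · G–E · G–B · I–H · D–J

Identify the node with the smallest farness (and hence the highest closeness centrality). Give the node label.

Farness (sum of distances to all others) for each node — B:16, C:16, D:18, E:14, F:22, G:18, H:23, I:22, J:22, K:23.
The smallest farness is 14, for E, so E has the highest closeness.

E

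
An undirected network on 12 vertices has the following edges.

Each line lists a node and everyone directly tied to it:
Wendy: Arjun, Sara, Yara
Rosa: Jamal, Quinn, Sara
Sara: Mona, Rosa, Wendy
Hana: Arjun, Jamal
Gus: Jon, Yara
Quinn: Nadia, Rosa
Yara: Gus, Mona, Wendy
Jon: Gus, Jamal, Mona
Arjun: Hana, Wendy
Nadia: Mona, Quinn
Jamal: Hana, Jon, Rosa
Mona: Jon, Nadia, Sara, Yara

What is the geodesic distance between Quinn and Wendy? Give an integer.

3

One shortest route is Quinn – Rosa – Sara – Wendy, which uses 3 edges, and at distance 2 from Quinn we only reach {Jamal, Mona, Sara}, which does not include Wendy. So d(Quinn,Wendy) = 3.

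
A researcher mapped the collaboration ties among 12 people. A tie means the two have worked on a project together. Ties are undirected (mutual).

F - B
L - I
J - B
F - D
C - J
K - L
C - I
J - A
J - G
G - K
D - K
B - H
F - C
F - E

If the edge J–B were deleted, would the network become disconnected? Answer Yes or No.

No

Even without that edge, J still reaches B via J – C – F – B, so the network stays connected. Not a bridge.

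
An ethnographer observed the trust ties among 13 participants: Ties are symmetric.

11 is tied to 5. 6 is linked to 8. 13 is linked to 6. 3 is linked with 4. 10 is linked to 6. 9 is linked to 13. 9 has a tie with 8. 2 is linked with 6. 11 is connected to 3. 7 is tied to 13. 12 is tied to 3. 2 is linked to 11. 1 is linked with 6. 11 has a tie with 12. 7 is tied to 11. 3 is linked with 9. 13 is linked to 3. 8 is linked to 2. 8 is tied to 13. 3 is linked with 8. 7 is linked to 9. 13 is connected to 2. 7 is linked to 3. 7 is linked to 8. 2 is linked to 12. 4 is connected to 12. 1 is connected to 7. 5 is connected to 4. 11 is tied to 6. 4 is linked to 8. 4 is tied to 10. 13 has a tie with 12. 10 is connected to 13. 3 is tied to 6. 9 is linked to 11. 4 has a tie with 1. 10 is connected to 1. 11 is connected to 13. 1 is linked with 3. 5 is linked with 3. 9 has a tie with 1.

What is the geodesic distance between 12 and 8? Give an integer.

One shortest route is 12 – 13 – 8, which uses 2 edges, and 12 and 8 are not directly tied, so nothing shorter exists. So d(12,8) = 2.

2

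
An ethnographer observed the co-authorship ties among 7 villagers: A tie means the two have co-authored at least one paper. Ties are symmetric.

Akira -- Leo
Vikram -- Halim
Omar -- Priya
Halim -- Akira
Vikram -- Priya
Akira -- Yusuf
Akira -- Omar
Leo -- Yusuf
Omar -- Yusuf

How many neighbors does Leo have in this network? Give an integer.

2

Leo is directly tied to Akira and Yusuf. That is 2 neighbors, so the degree of Leo is 2.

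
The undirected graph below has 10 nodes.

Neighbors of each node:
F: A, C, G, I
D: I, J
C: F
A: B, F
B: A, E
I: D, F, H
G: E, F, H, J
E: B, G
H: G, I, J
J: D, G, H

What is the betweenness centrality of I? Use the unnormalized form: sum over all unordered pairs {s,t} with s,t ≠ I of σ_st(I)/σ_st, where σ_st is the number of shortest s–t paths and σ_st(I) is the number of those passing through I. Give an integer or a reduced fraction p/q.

Pairs whose geodesics pass through I — C–H: 1/2; C–D: 1; B–D: 1/2; F–H: 1/2; F–D: 1; A–H: 1/2; A–D: 1; H–D: 1/2.
All other pairs contribute 0.
Summing the contributions gives betweenness(I) = 11/2.

11/2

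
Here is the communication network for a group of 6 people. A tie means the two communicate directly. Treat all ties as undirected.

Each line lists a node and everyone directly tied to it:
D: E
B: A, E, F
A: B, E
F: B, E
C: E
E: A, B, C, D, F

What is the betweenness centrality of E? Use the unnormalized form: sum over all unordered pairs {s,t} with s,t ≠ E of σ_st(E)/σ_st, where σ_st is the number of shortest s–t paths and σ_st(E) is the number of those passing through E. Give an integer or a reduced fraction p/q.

Pairs whose geodesics pass through E — F–A: 1/2; F–C: 1; F–D: 1; A–C: 1; A–D: 1; C–D: 1; C–B: 1; D–B: 1.
All other pairs contribute 0.
Summing the contributions gives betweenness(E) = 15/2.

15/2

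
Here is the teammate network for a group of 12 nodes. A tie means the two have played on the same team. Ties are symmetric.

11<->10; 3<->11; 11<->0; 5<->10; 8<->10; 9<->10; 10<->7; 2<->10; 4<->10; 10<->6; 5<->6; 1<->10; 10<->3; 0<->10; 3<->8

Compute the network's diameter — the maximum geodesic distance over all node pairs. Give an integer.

2

Eccentricity of each node (its greatest distance to any other): 0:2, 1:2, 2:2, 3:2, 4:2, 5:2, 6:2, 7:2, 8:2, 9:2, 10:1, 11:2.
The maximum eccentricity is 2, realized for instance by the pair 5–8 via 5 – 10 – 8. So the diameter is 2.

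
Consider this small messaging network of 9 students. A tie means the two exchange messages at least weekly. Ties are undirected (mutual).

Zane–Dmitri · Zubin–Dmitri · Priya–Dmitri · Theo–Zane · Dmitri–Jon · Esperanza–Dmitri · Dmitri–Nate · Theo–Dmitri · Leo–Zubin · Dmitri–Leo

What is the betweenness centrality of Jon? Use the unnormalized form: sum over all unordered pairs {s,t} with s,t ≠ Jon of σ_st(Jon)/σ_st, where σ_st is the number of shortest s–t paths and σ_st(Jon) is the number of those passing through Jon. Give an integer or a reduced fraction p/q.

0

No shortest path between any pair of other nodes passes through Jon.
Summing the contributions gives betweenness(Jon) = 0.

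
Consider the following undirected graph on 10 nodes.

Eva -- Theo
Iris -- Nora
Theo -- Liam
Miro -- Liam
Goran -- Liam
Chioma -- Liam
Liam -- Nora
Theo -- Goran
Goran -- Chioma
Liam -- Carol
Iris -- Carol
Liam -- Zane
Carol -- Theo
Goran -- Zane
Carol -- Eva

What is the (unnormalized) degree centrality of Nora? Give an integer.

Nora is directly tied to Iris and Liam. That is 2 neighbors, so the degree of Nora is 2.

2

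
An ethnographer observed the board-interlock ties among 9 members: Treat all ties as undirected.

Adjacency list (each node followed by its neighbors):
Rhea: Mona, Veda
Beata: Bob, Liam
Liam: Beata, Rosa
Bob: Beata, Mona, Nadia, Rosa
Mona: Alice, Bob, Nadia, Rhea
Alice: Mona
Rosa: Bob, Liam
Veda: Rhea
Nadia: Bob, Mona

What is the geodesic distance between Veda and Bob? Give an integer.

One shortest route is Veda – Rhea – Mona – Bob, which uses 3 edges, and at distance 2 from Veda we only reach {Mona}, which does not include Bob. So d(Veda,Bob) = 3.

3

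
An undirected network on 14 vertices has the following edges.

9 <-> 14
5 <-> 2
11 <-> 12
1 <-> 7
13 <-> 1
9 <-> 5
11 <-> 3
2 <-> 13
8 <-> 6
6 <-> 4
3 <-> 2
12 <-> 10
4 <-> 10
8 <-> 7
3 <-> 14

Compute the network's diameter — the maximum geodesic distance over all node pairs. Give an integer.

7

Eccentricity of each node (its greatest distance to any other): 1:5, 2:5, 3:5, 4:6, 5:6, 6:7, 7:5, 8:6, 9:7, 10:5, 11:5, 12:5, 13:5, 14:6.
The maximum eccentricity is 7, realized for instance by the pair 6–9 via 6 – 8 – 7 – 1 – 13 – 2 – 5 – 9. So the diameter is 7.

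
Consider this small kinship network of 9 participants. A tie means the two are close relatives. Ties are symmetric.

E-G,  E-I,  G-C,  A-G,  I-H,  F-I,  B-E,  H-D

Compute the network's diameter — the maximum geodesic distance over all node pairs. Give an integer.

5

Eccentricity of each node (its greatest distance to any other): A:5, B:4, C:5, D:5, E:3, F:4, G:4, H:4, I:3.
The maximum eccentricity is 5, realized for instance by the pair D–C via D – H – I – E – G – C. So the diameter is 5.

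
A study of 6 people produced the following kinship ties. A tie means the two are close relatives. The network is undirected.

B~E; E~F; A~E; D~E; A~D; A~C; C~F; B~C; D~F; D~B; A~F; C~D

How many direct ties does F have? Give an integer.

4

F is directly tied to A, C, D, and E. That is 4 neighbors, so the degree of F is 4.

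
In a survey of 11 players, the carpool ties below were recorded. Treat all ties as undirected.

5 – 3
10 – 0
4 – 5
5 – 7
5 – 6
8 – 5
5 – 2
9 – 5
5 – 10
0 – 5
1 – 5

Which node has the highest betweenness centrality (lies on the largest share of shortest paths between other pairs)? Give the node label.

5

Unnormalized betweenness of each node: 0:0, 1:0, 2:0, 3:0, 4:0, 5:44, 6:0, 7:0, 8:0, 9:0, 10:0.
5 has the largest value, 44, making it the main broker — the node through which the most shortest paths run.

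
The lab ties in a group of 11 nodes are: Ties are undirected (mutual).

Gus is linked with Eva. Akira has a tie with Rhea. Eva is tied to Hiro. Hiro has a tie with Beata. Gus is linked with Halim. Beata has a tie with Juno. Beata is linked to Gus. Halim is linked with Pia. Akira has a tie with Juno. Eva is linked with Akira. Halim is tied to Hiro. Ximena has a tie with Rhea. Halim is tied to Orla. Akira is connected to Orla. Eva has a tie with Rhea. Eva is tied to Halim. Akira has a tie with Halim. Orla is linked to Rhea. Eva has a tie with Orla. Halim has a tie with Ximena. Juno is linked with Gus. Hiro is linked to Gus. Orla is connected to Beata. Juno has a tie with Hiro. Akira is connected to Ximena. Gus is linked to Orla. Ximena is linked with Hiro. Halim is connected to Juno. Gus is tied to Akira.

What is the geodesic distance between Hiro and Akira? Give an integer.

2

One shortest route is Hiro – Juno – Akira, which uses 2 edges, and Hiro and Akira are not directly tied, so nothing shorter exists. So d(Hiro,Akira) = 2.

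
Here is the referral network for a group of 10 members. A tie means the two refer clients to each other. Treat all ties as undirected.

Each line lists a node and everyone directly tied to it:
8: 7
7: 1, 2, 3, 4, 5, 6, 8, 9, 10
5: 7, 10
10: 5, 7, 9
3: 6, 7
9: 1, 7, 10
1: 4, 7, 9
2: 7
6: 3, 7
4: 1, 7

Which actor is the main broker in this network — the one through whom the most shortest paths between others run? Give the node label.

Unnormalized betweenness of each node: 1:1/2, 2:0, 3:0, 4:0, 5:0, 6:0, 7:59/2, 8:0, 9:1/2, 10:1/2.
7 has the largest value, 59/2, making it the main broker — the node through which the most shortest paths run.

7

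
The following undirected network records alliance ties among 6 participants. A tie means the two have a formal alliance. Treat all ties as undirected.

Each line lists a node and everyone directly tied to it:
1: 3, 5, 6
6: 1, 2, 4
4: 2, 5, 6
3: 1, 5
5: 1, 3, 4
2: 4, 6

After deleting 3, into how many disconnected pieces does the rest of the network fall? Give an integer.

1

3's neighbors (1 and 5) remain reachable from one another through other ties, so the rest of the network stays in one piece.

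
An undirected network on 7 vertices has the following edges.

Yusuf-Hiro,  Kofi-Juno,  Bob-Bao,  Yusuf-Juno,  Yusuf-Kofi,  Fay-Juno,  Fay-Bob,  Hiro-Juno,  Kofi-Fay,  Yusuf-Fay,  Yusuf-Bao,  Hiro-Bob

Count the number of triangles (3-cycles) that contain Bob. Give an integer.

Bob's neighbors are Bao, Fay, and Hiro, but none of them are tied to each other, so no triangle contains Bob.

0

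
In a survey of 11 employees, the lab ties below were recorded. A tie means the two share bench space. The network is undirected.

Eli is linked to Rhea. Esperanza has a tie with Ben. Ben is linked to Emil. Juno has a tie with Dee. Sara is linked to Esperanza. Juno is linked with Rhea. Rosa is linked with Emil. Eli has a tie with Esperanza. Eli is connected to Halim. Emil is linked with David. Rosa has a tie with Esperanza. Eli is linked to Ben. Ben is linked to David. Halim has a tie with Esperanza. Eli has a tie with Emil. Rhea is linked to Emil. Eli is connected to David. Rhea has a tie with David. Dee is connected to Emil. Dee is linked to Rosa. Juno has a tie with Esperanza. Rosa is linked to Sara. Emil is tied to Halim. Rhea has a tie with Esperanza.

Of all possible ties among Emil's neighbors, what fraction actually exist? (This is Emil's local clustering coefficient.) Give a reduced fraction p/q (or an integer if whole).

1/3

Emil's neighbors: Ben, David, Dee, Eli, Halim, Rhea, and Rosa (k = 7).
Possible neighbor pairs: C(7,2) = 21. Edges among them: Ben–David, Ben–Eli, David–Eli, David–Rhea, Dee–Rosa, Eli–Halim, Eli–Rhea → e = 7.
Clustering(Emil) = 7/21 = 1/3.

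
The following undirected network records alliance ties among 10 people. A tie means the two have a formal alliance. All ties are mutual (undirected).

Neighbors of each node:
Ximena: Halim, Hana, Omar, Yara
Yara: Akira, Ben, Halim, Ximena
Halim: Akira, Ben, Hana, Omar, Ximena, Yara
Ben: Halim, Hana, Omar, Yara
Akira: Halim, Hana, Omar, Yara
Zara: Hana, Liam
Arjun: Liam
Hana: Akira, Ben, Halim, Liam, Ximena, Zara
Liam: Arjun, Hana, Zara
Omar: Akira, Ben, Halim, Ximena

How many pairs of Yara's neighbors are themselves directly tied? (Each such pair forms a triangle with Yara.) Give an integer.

3

Yara's neighbors: Akira, Ben, Halim, and Ximena.
Neighbor pairs that are themselves tied: Yara–Akira–Halim; Yara–Ben–Halim; Yara–Halim–Ximena. Each forms one triangle with Yara, for 3 in total.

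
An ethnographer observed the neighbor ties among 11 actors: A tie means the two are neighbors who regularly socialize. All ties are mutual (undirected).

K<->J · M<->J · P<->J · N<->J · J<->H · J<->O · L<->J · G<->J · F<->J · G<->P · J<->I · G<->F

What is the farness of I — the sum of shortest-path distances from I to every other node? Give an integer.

19

Distances from I: F:2, G:2, H:2, J:1, K:2, L:2, M:2, N:2, O:2, P:2.
Sum = 2 + 2 + 2 + 1 + 2 + 2 + 2 + 2 + 2 + 2 = 19.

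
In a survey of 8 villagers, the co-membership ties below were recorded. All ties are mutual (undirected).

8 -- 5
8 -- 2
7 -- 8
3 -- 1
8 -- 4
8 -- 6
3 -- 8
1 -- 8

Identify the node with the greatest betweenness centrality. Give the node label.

Unnormalized betweenness of each node: 1:0, 2:0, 3:0, 4:0, 5:0, 6:0, 7:0, 8:20.
8 has the largest value, 20, making it the main broker — the node through which the most shortest paths run.

8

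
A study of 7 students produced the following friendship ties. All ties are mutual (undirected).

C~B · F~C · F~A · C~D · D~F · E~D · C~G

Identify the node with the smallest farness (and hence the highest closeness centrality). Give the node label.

Farness (sum of distances to all others) for each node — A:14, B:13, C:8, D:9, E:14, F:9, G:13.
The smallest farness is 8, for C, so C has the highest closeness.

C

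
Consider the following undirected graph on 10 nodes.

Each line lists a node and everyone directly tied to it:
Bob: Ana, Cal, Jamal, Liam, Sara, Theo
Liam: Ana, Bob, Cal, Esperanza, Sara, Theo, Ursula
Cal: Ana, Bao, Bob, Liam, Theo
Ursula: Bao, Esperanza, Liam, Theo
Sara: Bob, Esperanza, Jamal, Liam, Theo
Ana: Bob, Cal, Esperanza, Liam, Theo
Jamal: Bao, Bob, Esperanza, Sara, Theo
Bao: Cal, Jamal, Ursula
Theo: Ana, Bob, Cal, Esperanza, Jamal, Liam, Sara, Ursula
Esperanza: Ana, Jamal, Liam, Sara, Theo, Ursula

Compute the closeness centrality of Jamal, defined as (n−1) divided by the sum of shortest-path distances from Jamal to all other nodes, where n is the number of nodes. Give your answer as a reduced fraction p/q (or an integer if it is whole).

9/13

Distances from Jamal: Ana:2, Bao:1, Bob:1, Cal:2, Esperanza:1, Liam:2, Sara:1, Theo:1, Ursula:2. Sum = 13.
n = 10, so closeness = 9/13.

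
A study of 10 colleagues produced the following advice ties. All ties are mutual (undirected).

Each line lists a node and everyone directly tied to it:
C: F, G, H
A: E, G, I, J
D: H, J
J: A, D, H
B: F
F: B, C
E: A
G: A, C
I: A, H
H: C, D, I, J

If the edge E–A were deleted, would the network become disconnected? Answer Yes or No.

Yes

Without the E–A edge there is no alternate route between E and A, so the network disconnects. It is a bridge.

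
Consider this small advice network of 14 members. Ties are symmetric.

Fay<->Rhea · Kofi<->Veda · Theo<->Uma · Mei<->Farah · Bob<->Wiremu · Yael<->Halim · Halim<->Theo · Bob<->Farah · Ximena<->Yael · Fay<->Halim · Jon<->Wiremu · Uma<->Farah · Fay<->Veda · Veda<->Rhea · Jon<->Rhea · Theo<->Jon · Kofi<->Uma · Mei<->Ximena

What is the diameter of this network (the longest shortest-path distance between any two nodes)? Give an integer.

Eccentricity of each node (its greatest distance to any other): Bob:4, Farah:4, Fay:4, Halim:4, Jon:4, Kofi:4, Mei:5, Rhea:5, Theo:3, Uma:3, Veda:4, Wiremu:4, Ximena:4, Yael:4.
The maximum eccentricity is 5, realized for instance by the pair Rhea–Mei via Rhea – Jon – Theo – Uma – Farah – Mei. So the diameter is 5.

5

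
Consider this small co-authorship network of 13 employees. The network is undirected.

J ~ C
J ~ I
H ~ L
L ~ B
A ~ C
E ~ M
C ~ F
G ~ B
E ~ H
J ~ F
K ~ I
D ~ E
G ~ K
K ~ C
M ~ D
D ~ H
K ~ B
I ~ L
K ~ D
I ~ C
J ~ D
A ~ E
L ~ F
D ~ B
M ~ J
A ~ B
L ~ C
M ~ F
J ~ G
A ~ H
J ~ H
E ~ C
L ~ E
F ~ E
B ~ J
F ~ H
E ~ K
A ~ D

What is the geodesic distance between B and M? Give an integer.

One shortest route is B – D – M, which uses 2 edges, and B and M are not directly tied, so nothing shorter exists. So d(B,M) = 2.

2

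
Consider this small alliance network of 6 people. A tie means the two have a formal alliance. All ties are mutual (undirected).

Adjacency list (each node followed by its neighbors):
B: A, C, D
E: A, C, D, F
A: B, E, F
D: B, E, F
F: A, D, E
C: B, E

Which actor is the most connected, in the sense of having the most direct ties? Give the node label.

E

Degrees — A:3, B:3, C:2, D:3, E:4, F:3.
The maximum is 4, attained only by E.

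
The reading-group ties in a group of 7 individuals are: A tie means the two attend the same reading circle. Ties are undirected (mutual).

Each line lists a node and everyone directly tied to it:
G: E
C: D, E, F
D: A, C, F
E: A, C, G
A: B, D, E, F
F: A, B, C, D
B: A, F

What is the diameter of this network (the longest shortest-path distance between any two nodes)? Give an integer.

3

Eccentricity of each node (its greatest distance to any other): A:2, B:3, C:2, D:3, E:2, F:3, G:3.
The maximum eccentricity is 3, realized for instance by the pair D–G via D – C – E – G. So the diameter is 3.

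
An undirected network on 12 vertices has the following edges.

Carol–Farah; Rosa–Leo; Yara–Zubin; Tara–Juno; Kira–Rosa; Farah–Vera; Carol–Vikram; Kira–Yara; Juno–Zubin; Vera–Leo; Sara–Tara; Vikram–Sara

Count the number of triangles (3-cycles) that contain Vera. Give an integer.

Vera's neighbors are Farah and Leo, but none of them are tied to each other, so no triangle contains Vera.

0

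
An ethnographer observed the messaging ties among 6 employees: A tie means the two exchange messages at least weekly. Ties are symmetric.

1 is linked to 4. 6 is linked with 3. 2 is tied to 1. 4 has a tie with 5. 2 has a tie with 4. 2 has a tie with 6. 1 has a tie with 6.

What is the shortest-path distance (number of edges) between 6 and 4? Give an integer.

2

One shortest route is 6 – 2 – 4, which uses 2 edges, and 6 and 4 are not directly tied, so nothing shorter exists. So d(6,4) = 2.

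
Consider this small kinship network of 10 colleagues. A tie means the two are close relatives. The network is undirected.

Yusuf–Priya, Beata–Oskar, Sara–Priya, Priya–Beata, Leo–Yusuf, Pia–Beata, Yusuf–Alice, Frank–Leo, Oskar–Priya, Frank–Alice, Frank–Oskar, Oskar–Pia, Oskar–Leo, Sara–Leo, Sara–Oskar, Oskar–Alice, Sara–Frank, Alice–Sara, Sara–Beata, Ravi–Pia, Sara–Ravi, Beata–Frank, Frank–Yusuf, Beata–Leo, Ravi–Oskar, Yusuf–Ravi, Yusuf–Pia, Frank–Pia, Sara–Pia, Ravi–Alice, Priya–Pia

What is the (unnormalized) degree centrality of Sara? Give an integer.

8

Sara is directly tied to Alice, Beata, Frank, Leo, Oskar, Pia, Priya, and Ravi. That is 8 neighbors, so the degree of Sara is 8.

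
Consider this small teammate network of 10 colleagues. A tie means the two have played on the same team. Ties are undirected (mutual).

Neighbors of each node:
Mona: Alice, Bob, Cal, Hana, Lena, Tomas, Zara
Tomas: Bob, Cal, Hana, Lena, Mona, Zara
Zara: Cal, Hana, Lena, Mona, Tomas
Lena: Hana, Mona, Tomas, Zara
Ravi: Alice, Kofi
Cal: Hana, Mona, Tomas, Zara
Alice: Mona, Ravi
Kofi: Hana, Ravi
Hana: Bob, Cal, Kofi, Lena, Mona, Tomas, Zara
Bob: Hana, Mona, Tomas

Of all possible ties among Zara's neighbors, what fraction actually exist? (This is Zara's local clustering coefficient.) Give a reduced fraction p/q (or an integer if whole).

9/10

Zara's neighbors: Cal, Hana, Lena, Mona, and Tomas (k = 5).
Possible neighbor pairs: C(5,2) = 10. Edges among them: Cal–Hana, Cal–Mona, Cal–Tomas, Hana–Lena, Hana–Mona, Hana–Tomas, Lena–Mona, Lena–Tomas, Mona–Tomas → e = 9.
Clustering(Zara) = 9/10.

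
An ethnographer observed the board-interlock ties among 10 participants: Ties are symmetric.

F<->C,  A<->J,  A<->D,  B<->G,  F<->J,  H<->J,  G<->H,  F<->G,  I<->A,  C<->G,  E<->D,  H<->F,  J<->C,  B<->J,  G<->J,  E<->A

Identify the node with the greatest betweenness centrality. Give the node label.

J

Unnormalized betweenness of each node: A:20, B:0, C:0, D:0, E:0, F:1/3, G:11/6, H:0, I:0, J:131/6.
J has the largest value, 131/6, making it the main broker — the node through which the most shortest paths run.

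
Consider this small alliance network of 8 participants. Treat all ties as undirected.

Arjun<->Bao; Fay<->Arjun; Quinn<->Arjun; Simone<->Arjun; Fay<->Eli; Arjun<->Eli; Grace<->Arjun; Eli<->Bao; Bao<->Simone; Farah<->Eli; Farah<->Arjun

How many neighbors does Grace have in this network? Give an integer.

Grace is directly tied to Arjun. That is 1 neighbor, so the degree of Grace is 1.

1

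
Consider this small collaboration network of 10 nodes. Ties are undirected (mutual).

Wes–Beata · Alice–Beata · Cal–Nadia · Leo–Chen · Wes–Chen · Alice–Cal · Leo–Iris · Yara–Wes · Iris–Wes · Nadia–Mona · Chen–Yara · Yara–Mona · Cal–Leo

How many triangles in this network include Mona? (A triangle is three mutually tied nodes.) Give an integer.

0

Mona's neighbors are Nadia and Yara, but none of them are tied to each other, so no triangle contains Mona.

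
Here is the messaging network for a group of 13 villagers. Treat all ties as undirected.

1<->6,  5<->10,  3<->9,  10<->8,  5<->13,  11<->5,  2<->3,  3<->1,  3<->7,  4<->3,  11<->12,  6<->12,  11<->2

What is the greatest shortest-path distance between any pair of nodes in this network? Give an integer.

Eccentricity of each node (its greatest distance to any other): 1:6, 2:4, 3:5, 4:6, 5:4, 6:5, 7:6, 8:6, 9:6, 10:5, 11:3, 12:4, 13:5.
The maximum eccentricity is 6, realized for instance by the pair 4–8 via 4 – 3 – 2 – 11 – 5 – 10 – 8. So the diameter is 6.

6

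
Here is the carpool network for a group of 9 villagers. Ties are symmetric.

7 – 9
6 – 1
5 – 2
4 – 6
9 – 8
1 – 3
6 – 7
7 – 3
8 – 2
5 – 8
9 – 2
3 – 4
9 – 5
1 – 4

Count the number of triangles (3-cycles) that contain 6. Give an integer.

6's neighbors: 1, 4, and 7.
Neighbor pairs that are themselves tied: 6–1–4. Each forms one triangle with 6, for 1 in total.

1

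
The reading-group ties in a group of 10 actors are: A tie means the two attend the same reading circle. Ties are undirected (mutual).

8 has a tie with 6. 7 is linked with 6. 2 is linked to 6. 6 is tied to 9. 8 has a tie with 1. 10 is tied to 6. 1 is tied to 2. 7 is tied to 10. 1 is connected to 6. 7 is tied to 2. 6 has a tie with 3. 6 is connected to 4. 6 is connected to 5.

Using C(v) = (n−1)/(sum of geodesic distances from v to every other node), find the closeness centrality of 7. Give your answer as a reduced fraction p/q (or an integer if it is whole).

Distances from 7: 1:2, 2:1, 3:2, 4:2, 5:2, 6:1, 8:2, 9:2, 10:1. Sum = 15.
n = 10, so closeness = 9/15 = 3/5.

3/5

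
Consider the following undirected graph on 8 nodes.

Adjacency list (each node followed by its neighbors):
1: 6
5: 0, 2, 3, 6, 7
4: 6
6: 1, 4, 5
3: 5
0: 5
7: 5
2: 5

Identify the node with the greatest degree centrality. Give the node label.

Degrees — 0:1, 1:1, 2:1, 3:1, 4:1, 5:5, 6:3, 7:1.
The maximum is 5, attained only by 5.

5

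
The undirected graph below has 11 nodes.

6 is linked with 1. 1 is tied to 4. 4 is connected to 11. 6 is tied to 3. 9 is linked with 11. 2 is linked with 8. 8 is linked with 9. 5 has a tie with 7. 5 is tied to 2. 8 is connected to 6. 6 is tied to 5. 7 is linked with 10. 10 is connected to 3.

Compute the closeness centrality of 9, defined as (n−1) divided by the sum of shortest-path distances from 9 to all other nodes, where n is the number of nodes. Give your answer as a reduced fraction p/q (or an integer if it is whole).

2/5

Distances from 9: 1:3, 2:2, 3:3, 4:2, 5:3, 6:2, 7:4, 8:1, 10:4, 11:1. Sum = 25.
n = 11, so closeness = 10/25 = 2/5.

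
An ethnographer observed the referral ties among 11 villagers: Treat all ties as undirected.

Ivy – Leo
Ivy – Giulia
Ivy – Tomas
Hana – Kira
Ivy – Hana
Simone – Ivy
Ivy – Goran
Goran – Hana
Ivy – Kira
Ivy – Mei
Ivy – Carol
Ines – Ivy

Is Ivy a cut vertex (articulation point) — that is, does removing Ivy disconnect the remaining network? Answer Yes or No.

Removing Ivy leaves {Leo} with no path to {Simone}, so the network splits into 8 components. Ivy is a cut vertex.

Yes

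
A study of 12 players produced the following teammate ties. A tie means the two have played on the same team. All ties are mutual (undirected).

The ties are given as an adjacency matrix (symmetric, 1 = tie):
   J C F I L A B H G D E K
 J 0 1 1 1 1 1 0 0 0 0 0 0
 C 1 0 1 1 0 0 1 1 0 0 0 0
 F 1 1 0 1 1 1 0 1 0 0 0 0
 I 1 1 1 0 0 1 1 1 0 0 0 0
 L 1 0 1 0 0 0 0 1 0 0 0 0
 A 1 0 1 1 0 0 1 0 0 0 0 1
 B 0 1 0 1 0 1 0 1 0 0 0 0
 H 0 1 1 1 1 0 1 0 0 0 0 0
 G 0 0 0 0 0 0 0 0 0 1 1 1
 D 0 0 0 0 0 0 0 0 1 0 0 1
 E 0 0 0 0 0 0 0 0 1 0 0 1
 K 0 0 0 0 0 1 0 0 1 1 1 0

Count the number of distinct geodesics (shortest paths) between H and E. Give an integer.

The shortest distance is 4. The length-4 paths are: H–F–A–K–E; H–I–A–K–E; H–B–A–K–E.
That gives 3 distinct shortest paths.

3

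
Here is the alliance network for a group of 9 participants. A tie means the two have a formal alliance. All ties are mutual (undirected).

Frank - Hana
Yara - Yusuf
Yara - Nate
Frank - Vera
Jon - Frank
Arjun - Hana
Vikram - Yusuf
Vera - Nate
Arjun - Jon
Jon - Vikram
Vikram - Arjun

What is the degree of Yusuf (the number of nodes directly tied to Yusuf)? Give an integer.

Yusuf is directly tied to Vikram and Yara. That is 2 neighbors, so the degree of Yusuf is 2.

2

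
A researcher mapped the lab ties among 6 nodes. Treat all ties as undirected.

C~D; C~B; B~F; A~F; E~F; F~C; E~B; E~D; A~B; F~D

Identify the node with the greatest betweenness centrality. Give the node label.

F

Unnormalized betweenness of each node: A:0, B:4/3, C:1/3, D:1/3, E:1/3, F:8/3.
F has the largest value, 8/3, making it the main broker — the node through which the most shortest paths run.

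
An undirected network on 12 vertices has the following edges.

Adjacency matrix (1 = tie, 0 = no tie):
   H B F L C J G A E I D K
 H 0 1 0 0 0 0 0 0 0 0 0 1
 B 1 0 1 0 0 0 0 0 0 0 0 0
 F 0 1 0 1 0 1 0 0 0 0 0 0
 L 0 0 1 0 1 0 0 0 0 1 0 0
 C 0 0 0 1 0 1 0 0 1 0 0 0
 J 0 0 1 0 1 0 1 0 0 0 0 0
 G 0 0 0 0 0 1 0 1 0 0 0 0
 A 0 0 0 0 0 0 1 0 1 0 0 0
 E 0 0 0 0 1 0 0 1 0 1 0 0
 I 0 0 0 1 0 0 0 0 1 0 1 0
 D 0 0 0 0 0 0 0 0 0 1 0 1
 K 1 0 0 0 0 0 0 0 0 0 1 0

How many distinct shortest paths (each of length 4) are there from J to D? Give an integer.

3

The shortest distance is 4. The length-4 paths are: J–C–E–I–D; J–F–L–I–D; J–C–L–I–D.
That gives 3 distinct shortest paths.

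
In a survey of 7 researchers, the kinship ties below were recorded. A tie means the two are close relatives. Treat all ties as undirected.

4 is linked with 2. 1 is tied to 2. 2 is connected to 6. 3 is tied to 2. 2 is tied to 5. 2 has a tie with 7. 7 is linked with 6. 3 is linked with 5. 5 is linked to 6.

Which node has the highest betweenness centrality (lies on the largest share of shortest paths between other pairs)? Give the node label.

Unnormalized betweenness of each node: 1:0, 2:11, 3:0, 4:0, 5:1/2, 6:1/2, 7:0.
2 has the largest value, 11, making it the main broker — the node through which the most shortest paths run.

2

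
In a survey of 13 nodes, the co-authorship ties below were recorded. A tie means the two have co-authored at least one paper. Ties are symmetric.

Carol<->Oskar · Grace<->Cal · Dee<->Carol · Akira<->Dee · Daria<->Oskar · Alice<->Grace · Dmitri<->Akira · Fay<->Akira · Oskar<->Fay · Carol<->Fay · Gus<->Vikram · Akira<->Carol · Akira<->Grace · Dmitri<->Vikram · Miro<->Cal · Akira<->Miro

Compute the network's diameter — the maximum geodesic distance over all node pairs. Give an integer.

6

Eccentricity of each node (its greatest distance to any other): Akira:3, Alice:5, Cal:5, Carol:4, Daria:6, Dee:4, Dmitri:4, Fay:4, Grace:4, Gus:6, Miro:4, Oskar:5, Vikram:5.
The maximum eccentricity is 6, realized for instance by the pair Daria–Gus via Daria – Oskar – Fay – Akira – Dmitri – Vikram – Gus. So the diameter is 6.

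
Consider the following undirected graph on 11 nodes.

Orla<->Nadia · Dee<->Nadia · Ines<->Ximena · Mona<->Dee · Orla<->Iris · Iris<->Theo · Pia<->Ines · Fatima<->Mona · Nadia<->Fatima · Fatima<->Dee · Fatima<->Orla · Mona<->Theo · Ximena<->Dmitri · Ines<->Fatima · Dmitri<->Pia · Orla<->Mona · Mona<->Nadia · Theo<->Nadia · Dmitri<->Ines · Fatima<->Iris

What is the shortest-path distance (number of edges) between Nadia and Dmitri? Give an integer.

3

One shortest route is Nadia – Fatima – Ines – Dmitri, which uses 3 edges, and at distance 2 from Nadia we only reach {Ines, Iris}, which does not include Dmitri. So d(Nadia,Dmitri) = 3.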